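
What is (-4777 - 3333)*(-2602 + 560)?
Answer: 16560620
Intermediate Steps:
(-4777 - 3333)*(-2602 + 560) = -8110*(-2042) = 16560620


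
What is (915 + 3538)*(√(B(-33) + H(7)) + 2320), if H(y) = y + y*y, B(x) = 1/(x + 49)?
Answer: 10330960 + 4453*√897/4 ≈ 1.0364e+7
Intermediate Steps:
B(x) = 1/(49 + x)
H(y) = y + y²
(915 + 3538)*(√(B(-33) + H(7)) + 2320) = (915 + 3538)*(√(1/(49 - 33) + 7*(1 + 7)) + 2320) = 4453*(√(1/16 + 7*8) + 2320) = 4453*(√(1/16 + 56) + 2320) = 4453*(√(897/16) + 2320) = 4453*(√897/4 + 2320) = 4453*(2320 + √897/4) = 10330960 + 4453*√897/4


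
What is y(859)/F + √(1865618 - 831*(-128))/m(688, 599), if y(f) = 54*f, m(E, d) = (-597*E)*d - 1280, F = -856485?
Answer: -5154/95165 - √1971986/246032144 ≈ -0.054164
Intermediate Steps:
m(E, d) = -1280 - 597*E*d (m(E, d) = -597*E*d - 1280 = -1280 - 597*E*d)
y(859)/F + √(1865618 - 831*(-128))/m(688, 599) = (54*859)/(-856485) + √(1865618 - 831*(-128))/(-1280 - 597*688*599) = 46386*(-1/856485) + √(1865618 + 106368)/(-1280 - 246030864) = -5154/95165 + √1971986/(-246032144) = -5154/95165 + √1971986*(-1/246032144) = -5154/95165 - √1971986/246032144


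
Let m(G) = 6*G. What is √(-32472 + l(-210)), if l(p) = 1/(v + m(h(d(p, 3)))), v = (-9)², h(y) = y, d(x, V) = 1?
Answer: I*√245780481/87 ≈ 180.2*I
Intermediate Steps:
v = 81
l(p) = 1/87 (l(p) = 1/(81 + 6*1) = 1/(81 + 6) = 1/87)
√(-32472 + l(-210)) = √(-32472 + 1/87) = √(-2825063/87) = I*√245780481/87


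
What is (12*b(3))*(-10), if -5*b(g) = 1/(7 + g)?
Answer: 12/5 ≈ 2.4000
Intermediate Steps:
b(g) = -1/(5*(7 + g))
(12*b(3))*(-10) = (12*(-1/(35 + 5*3)))*(-10) = (12*(-1/(35 + 15)))*(-10) = (12*(-1/50))*(-10) = -6/25*(-10) = 12/5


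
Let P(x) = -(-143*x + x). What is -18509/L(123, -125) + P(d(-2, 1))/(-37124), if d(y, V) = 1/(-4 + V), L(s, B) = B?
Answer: 1030701049/6960750 ≈ 148.07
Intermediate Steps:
P(x) = 142*x (P(x) = -(-142)*x = 142*x)
-18509/L(123, -125) + P(d(-2, 1))/(-37124) = -18509/(-125) + (142/(-4 + 1))/(-37124) = -18509*(-1/125) + (142/(-3))*(-1/37124) = 18509/125 + (142*(-⅓))*(-1/37124) = 18509/125 - 142/3*(-1/37124) = 18509/125 + 71/55686 = 1030701049/6960750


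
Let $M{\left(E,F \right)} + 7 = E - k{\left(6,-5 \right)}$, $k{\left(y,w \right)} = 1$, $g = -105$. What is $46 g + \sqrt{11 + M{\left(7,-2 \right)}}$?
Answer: $-4830 + \sqrt{10} \approx -4826.8$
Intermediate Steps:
$M{\left(E,F \right)} = -8 + E$ ($M{\left(E,F \right)} = -7 + \left(E - 1\right) = -7 + \left(-1 + E\right) = -8 + E$)
$46 g + \sqrt{11 + M{\left(7,-2 \right)}} = 46 \left(-105\right) + \sqrt{11 + \left(-8 + 7\right)} = -4830 + \sqrt{11 - 1} = -4830 + \sqrt{10}$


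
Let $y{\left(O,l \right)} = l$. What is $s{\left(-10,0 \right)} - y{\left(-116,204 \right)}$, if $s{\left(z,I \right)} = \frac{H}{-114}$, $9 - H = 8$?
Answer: $- \frac{23257}{114} \approx -204.01$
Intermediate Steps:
$H = 1$ ($H = 9 - 8 = 1$)
$s{\left(z,I \right)} = - \frac{1}{114}$ ($s{\left(z,I \right)} = 1 \frac{1}{-114} = 1 \left(- \frac{1}{114}\right) = - \frac{1}{114}$)
$s{\left(-10,0 \right)} - y{\left(-116,204 \right)} = - \frac{1}{114} - 204 = - \frac{23257}{114}$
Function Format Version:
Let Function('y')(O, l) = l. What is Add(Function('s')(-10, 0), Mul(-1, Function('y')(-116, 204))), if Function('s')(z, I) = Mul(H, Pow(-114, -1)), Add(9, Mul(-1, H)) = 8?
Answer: Rational(-23257, 114) ≈ -204.01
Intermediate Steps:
H = 1 (H = Add(9, Mul(-1, 8)) = Add(9, -8) = 1)
Function('s')(z, I) = Rational(-1, 114) (Function('s')(z, I) = Mul(1, Pow(-114, -1)) = Mul(1, Rational(-1, 114)) = Rational(-1, 114))
Add(Function('s')(-10, 0), Mul(-1, Function('y')(-116, 204))) = Add(Rational(-1, 114), Mul(-1, 204)) = Add(Rational(-1, 114), -204) = Rational(-23257, 114)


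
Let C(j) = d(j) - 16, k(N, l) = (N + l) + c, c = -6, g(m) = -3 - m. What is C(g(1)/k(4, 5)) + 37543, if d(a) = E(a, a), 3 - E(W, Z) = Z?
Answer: 112594/3 ≈ 37531.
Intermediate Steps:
E(W, Z) = 3 - Z
d(a) = 3 - a
k(N, l) = -6 + N + l (k(N, l) = (N + l) - 6 = -6 + N + l)
C(j) = -13 - j (C(j) = (3 - j) - 16 = -13 - j)
C(g(1)/k(4, 5)) + 37543 = (-13 - (-3 - 1*1)/(-6 + 4 + 5)) + 37543 = (-13 - (-3 - 1)/3) + 37543 = (-13 - (-4)/3) + 37543 = (-13 - 1*(-4/3)) + 37543 = (-13 + 4/3) + 37543 = -35/3 + 37543 = 112594/3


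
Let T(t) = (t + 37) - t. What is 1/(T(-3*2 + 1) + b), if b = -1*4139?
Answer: -1/4102 ≈ -0.00024378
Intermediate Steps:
T(t) = 37 (T(t) = (37 + t) - t = 37)
b = -4139
1/(T(-3*2 + 1) + b) = 1/(37 - 4139) = 1/(-4102) = -1/4102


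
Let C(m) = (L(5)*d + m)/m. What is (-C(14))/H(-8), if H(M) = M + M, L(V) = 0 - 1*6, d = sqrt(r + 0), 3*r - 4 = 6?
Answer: 1/16 - sqrt(30)/112 ≈ 0.013596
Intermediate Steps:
r = 10/3 (r = 4/3 + (1/3)*6 = 4/3 + 2 = 10/3 ≈ 3.3333)
d = sqrt(30)/3 (d = sqrt(10/3 + 0) = sqrt(10/3) = sqrt(30)/3 ≈ 1.8257)
L(V) = -6 (L(V) = 0 - 6 = -6)
C(m) = (m - 2*sqrt(30))/m (C(m) = (-2*sqrt(30) + m)/m = (m - 2*sqrt(30))/m)
H(M) = 2*M
(-C(14))/H(-8) = (-(14 - 2*sqrt(30))/14)/((2*(-8))) = -(14 - 2*sqrt(30))/14/(-16) = -(1 - sqrt(30)/7)*(-1/16) = (-1 + sqrt(30)/7)*(-1/16) = 1/16 - sqrt(30)/112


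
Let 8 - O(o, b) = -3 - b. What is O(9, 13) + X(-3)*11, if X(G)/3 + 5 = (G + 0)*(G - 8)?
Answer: 948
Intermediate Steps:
X(G) = -15 + 3*G*(-8 + G) (X(G) = -15 + 3*((G + 0)*(G - 8)) = -15 + 3*(G*(-8 + G)) = -15 + 3*G*(-8 + G))
O(o, b) = 11 + b (O(o, b) = 8 - (-3 - b) = 8 + (3 + b) = 11 + b)
O(9, 13) + X(-3)*11 = (11 + 13) + (-15 - 24*(-3) + 3*(-3)**2)*11 = 24 + (-15 + 72 + 3*9)*11 = 24 + (-15 + 72 + 27)*11 = 24 + 84*11 = 24 + 924 = 948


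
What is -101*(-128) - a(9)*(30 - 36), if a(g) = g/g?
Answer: 12934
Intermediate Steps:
a(g) = 1
-101*(-128) - a(9)*(30 - 36) = -101*(-128) - (30 - 36) = 12928 - (-6) = 12928 - 1*(-6) = 12928 + 6 = 12934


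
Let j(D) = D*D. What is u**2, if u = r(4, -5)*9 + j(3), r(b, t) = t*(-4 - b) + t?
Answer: 104976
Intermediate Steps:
r(b, t) = t + t*(-4 - b)
j(D) = D**2
u = 324 (u = -1*(-5)*(3 + 4)*9 + 3**2 = -1*(-5)*7*9 + 9 = 35*9 + 9 = 315 + 9 = 324)
u**2 = 324**2 = 104976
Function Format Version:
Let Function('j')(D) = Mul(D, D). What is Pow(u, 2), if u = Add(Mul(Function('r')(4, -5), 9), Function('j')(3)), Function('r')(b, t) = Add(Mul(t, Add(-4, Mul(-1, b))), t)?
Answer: 104976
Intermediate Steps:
Function('r')(b, t) = Add(t, Mul(t, Add(-4, Mul(-1, b))))
Function('j')(D) = Pow(D, 2)
u = 324 (u = Add(Mul(Mul(-1, -5, Add(3, 4)), 9), Pow(3, 2)) = Add(Mul(Mul(-1, -5, 7), 9), 9) = Add(Mul(35, 9), 9) = Add(315, 9) = 324)
Pow(u, 2) = Pow(324, 2) = 104976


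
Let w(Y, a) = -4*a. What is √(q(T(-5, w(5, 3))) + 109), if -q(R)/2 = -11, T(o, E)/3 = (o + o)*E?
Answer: √131 ≈ 11.446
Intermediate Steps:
T(o, E) = 6*E*o (T(o, E) = 3*((o + o)*E) = 3*((2*o)*E) = 3*(2*E*o) = 6*E*o)
q(R) = 22 (q(R) = -2*(-11) = 22)
√(q(T(-5, w(5, 3))) + 109) = √(22 + 109) = √131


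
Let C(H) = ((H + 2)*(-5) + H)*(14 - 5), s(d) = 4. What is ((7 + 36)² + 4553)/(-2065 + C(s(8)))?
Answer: -582/209 ≈ -2.7847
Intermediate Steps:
C(H) = -90 - 36*H (C(H) = ((2 + H)*(-5) + H)*9 = ((-10 - 5*H) + H)*9 = (-10 - 4*H)*9 = -90 - 36*H)
((7 + 36)² + 4553)/(-2065 + C(s(8))) = ((7 + 36)² + 4553)/(-2065 + (-90 - 36*4)) = (43² + 4553)/(-2065 + (-90 - 144)) = (1849 + 4553)/(-2065 - 234) = 6402/(-2299) = 6402*(-1/2299) = -582/209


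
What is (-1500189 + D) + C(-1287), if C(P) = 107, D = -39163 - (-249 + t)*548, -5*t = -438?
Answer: -7253989/5 ≈ -1.4508e+6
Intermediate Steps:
t = 438/5 (t = -⅕*(-438) = 438/5 ≈ 87.600)
D = 246421/5 (D = -39163 - (-249 + 438/5)*548 = -39163 - (-807)*548/5 = -39163 - 1*(-442236/5) = -39163 + 442236/5 = 246421/5 ≈ 49284.)
(-1500189 + D) + C(-1287) = (-1500189 + 246421/5) + 107 = -7254524/5 + 107 = -7253989/5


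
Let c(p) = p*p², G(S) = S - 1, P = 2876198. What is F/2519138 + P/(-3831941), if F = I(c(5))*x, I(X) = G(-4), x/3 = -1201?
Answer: -7176507260209/9653188186858 ≈ -0.74343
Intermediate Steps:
x = -3603 (x = 3*(-1201) = -3603)
G(S) = -1 + S
c(p) = p³
I(X) = -5 (I(X) = -1 - 4 = -5)
F = 18015 (F = -5*(-3603) = 18015)
F/2519138 + P/(-3831941) = 18015/2519138 + 2876198/(-3831941) = 18015*(1/2519138) + 2876198*(-1/3831941) = 18015/2519138 - 2876198/3831941 = -7176507260209/9653188186858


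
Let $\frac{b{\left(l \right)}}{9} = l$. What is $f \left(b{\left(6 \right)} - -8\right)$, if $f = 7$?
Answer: $434$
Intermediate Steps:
$b{\left(l \right)} = 9 l$
$f \left(b{\left(6 \right)} - -8\right) = 7 \left(9 \cdot 6 - -8\right) = 7 \left(54 + 8\right) = 7 \cdot 62 = 434$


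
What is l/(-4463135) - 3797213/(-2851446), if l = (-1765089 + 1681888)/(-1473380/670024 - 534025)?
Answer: 505332768739651616809783/379470190337868605794650 ≈ 1.3317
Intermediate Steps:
l = 13936666706/89452759995 (l = -83201/(-1473380*1/670024 - 534025) = -83201/(-368345/167506 - 534025) = -83201/(-89452759995/167506) = -83201*(-167506/89452759995) = 13936666706/89452759995 ≈ 0.15580)
l/(-4463135) - 3797213/(-2851446) = (13936666706/89452759995)/(-4463135) - 3797213/(-2851446) = (13936666706/89452759995)*(-1/4463135) - 3797213*(-1/2851446) = -13936666706/399239743980284325 + 3797213/2851446 = 505332768739651616809783/379470190337868605794650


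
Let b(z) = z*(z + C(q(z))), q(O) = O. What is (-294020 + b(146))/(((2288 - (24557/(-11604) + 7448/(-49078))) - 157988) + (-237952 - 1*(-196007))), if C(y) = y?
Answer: 71582872771728/56278877823101 ≈ 1.2719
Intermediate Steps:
b(z) = 2*z² (b(z) = z*(z + z) = z*(2*z) = 2*z²)
(-294020 + b(146))/(((2288 - (24557/(-11604) + 7448/(-49078))) - 157988) + (-237952 - 1*(-196007))) = (-294020 + 2*146²)/(((2288 - (24557/(-11604) + 7448/(-49078))) - 157988) + (-237952 - 1*(-196007))) = (-294020 + 2*21316)/(((2288 - (24557*(-1/11604) + 7448*(-1/49078))) - 157988) + (-237952 + 196007)) = (-294020 + 42632)/(((2288 - (-24557/11604 - 3724/24539)) - 157988) - 41945) = -251388/(((2288 - 1*(-645817519/284750556)) - 157988) - 41945) = -251388/(((2288 + 645817519/284750556) - 157988) - 41945) = -251388/((652155089647/284750556 - 157988) - 41945) = -251388/(-44335015751681/284750556 - 41945) = -251388/(-56278877823101/284750556) = -251388*(-284750556/56278877823101) = 71582872771728/56278877823101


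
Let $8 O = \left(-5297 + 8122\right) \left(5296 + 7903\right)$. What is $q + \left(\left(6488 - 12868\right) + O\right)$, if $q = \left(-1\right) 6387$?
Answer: $\frac{37185039}{8} \approx 4.6481 \cdot 10^{6}$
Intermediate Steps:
$O = \frac{37287175}{8}$ ($O = \frac{\left(-5297 + 8122\right) \left(5296 + 7903\right)}{8} = \frac{2825 \cdot 13199}{8} = \frac{1}{8} \cdot 37287175 = \frac{37287175}{8} \approx 4.6609 \cdot 10^{6}$)
$q = -6387$
$q + \left(\left(6488 - 12868\right) + O\right) = -6387 + \left(\left(6488 - 12868\right) + \frac{37287175}{8}\right) = -6387 + \left(-6380 + \frac{37287175}{8}\right) = -6387 + \frac{37236135}{8} = \frac{37185039}{8}$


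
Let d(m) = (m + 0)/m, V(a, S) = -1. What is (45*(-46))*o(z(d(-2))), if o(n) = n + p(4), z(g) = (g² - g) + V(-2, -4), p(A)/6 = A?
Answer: -47610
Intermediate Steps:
p(A) = 6*A
d(m) = 1 (d(m) = m/m = 1)
z(g) = -1 + g² - g (z(g) = (g² - g) - 1 = -1 + g² - g)
o(n) = 24 + n (o(n) = n + 6*4 = n + 24 = 24 + n)
(45*(-46))*o(z(d(-2))) = (45*(-46))*(24 + (-1 + 1² - 1*1)) = -2070*(24 + (-1 + 1 - 1)) = -2070*(24 - 1) = -2070*23 = -47610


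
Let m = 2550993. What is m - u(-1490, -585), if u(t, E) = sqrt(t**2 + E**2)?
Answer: 2550993 - 5*sqrt(102493) ≈ 2.5494e+6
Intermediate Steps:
u(t, E) = sqrt(E**2 + t**2)
m - u(-1490, -585) = 2550993 - sqrt((-585)**2 + (-1490)**2) = 2550993 - sqrt(342225 + 2220100) = 2550993 - sqrt(2562325) = 2550993 - 5*sqrt(102493)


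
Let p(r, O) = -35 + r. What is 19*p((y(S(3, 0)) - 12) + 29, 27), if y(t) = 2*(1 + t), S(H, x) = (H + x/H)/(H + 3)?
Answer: -285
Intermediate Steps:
S(H, x) = (H + x/H)/(3 + H)
y(t) = 2 + 2*t
19*p((y(S(3, 0)) - 12) + 29, 27) = 19*(-35 + (((2 + 2*((0 + 3**2)/(3*(3 + 3)))) - 12) + 29)) = 19*(-35 + (((2 + 2*((1/3)*(0 + 9)/6)) - 12) + 29)) = 19*(-35 + (((2 + 2*((1/3)*(1/6)*9)) - 12) + 29)) = 19*(-35 + (((2 + 2*(1/2)) - 12) + 29)) = 19*(-35 + (((2 + 1) - 12) + 29)) = 19*(-35 + ((3 - 12) + 29)) = 19*(-35 + (-9 + 29)) = 19*(-35 + 20) = 19*(-15) = -285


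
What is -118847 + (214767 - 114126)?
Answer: -18206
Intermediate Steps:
-118847 + (214767 - 114126) = -118847 + 100641 = -18206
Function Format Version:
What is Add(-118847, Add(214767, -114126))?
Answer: -18206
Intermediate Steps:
Add(-118847, Add(214767, -114126)) = Add(-118847, 100641) = -18206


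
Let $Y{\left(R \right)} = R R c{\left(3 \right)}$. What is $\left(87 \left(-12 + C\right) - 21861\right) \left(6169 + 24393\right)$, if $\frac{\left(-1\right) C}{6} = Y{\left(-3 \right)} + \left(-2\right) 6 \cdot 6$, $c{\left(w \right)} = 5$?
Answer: $-269281782$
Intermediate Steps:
$Y{\left(R \right)} = 5 R^{2}$ ($Y{\left(R \right)} = R R 5 = R^{2} \cdot 5 = 5 R^{2}$)
$C = 162$ ($C = - 6 \left(5 \left(-3\right)^{2} + \left(-2\right) 6 \cdot 6\right) = - 6 \left(5 \cdot 9 - 72\right) = - 6 \left(45 - 72\right) = \left(-6\right) \left(-27\right) = 162$)
$\left(87 \left(-12 + C\right) - 21861\right) \left(6169 + 24393\right) = \left(87 \left(-12 + 162\right) - 21861\right) \left(6169 + 24393\right) = \left(87 \cdot 150 - 21861\right) 30562 = \left(13050 - 21861\right) 30562 = \left(-8811\right) 30562 = -269281782$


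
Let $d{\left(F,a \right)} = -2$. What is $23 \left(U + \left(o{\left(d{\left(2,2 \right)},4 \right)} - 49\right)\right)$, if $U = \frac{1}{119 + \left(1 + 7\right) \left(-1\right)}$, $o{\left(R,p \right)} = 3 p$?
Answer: $- \frac{94438}{111} \approx -850.79$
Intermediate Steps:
$U = \frac{1}{111}$ ($U = \frac{1}{119 + 8 \left(-1\right)} = \frac{1}{119 - 8} = \frac{1}{111} \approx 0.009009$)
$23 \left(U + \left(o{\left(d{\left(2,2 \right)},4 \right)} - 49\right)\right) = 23 \left(\frac{1}{111} + \left(3 \cdot 4 - 49\right)\right) = 23 \left(\frac{1}{111} + \left(12 - 49\right)\right) = 23 \left(\frac{1}{111} - 37\right) = 23 \left(- \frac{4106}{111}\right) = - \frac{94438}{111}$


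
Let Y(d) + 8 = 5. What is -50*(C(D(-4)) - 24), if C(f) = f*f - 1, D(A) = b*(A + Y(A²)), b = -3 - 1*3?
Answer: -86950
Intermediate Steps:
Y(d) = -3 (Y(d) = -8 + 5 = -3)
b = -6 (b = -3 - 3 = -6)
D(A) = 18 - 6*A (D(A) = -6*(A - 3) = -6*(-3 + A) = 18 - 6*A)
C(f) = -1 + f² (C(f) = f² - 1 = -1 + f²)
-50*(C(D(-4)) - 24) = -50*((-1 + (18 - 6*(-4))²) - 24) = -50*((-1 + (18 + 24)²) - 24) = -50*((-1 + 42²) - 24) = -50*((-1 + 1764) - 24) = -50*(1763 - 24) = -50*1739 = -86950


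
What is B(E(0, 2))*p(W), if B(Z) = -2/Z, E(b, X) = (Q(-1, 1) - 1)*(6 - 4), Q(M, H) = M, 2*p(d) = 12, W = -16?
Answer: 3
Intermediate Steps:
p(d) = 6 (p(d) = (½)*12 = 6)
E(b, X) = -4 (E(b, X) = (-1 - 1)*(6 - 4) = -2*2 = -4)
B(E(0, 2))*p(W) = -2/(-4)*6 = -2*(-¼)*6 = (½)*6 = 3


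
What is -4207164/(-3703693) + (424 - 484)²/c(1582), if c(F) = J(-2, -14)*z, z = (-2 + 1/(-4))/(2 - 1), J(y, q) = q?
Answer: 2869036/24857 ≈ 115.42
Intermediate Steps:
z = -9/4 (z = (-2 - ¼)/1 = -9/4*1 = -9/4 ≈ -2.2500)
c(F) = 63/2 (c(F) = -14*(-9/4) = 63/2)
-4207164/(-3703693) + (424 - 484)²/c(1582) = -4207164/(-3703693) + (424 - 484)²/(63/2) = -4207164*(-1/3703693) + (-60)²*(2/63) = 28236/24857 + 3600*(2/63) = 28236/24857 + 800/7 = 2869036/24857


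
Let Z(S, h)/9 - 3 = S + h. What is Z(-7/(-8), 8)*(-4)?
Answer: -855/2 ≈ -427.50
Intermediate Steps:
Z(S, h) = 27 + 9*S + 9*h (Z(S, h) = 27 + 9*(S + h) = 27 + (9*S + 9*h) = 27 + 9*S + 9*h)
Z(-7/(-8), 8)*(-4) = (27 + 9*(-7/(-8)) + 9*8)*(-4) = (27 + 9*(-7*(-⅛)) + 72)*(-4) = (27 + 9*(7/8) + 72)*(-4) = (27 + 63/8 + 72)*(-4) = (855/8)*(-4) = -855/2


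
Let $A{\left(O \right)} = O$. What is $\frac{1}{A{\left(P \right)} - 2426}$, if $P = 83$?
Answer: $- \frac{1}{2343} \approx -0.0004268$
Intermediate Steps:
$\frac{1}{A{\left(P \right)} - 2426} = \frac{1}{83 - 2426} = \frac{1}{-2343} = - \frac{1}{2343}$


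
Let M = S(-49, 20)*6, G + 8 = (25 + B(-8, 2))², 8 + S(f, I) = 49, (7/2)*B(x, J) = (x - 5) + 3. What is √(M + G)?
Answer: √35687/7 ≈ 26.987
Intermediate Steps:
B(x, J) = -4/7 + 2*x/7 (B(x, J) = 2*((x - 5) + 3)/7 = 2*((-5 + x) + 3)/7 = 2*(-2 + x)/7 = -4/7 + 2*x/7)
S(f, I) = 41 (S(f, I) = -8 + 49 = 41)
G = 23633/49 (G = -8 + (25 + (-4/7 + (2/7)*(-8)))² = -8 + (25 + (-4/7 - 16/7))² = -8 + (25 - 20/7)² = -8 + (155/7)² = -8 + 24025/49 = 23633/49 ≈ 482.31)
M = 246 (M = 41*6 = 246)
√(M + G) = √(246 + 23633/49) = √(35687/49) = √35687/7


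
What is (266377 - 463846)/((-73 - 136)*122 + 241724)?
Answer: -197469/216226 ≈ -0.91325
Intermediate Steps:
(266377 - 463846)/((-73 - 136)*122 + 241724) = -197469/(-209*122 + 241724) = -197469/(-25498 + 241724) = -197469/216226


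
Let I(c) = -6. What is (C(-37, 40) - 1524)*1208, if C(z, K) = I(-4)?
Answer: -1848240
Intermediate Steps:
C(z, K) = -6
(C(-37, 40) - 1524)*1208 = (-6 - 1524)*1208 = -1530*1208 = -1848240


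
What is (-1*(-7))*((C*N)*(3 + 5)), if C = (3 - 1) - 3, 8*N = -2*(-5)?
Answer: -70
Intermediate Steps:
N = 5/4 (N = (-2*(-5))/8 = (⅛)*10 = 5/4 ≈ 1.2500)
C = -1 (C = 2 - 3 = -1)
(-1*(-7))*((C*N)*(3 + 5)) = (-1*(-7))*((-1*5/4)*(3 + 5)) = 7*(-5/4*8) = 7*(-10) = -70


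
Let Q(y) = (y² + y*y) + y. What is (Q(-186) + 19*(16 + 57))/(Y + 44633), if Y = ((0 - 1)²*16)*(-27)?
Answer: 70393/44201 ≈ 1.5926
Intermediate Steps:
Q(y) = y + 2*y² (Q(y) = (y² + y²) + y = 2*y² + y = y + 2*y²)
Y = -432 (Y = ((-1)²*16)*(-27) = (1*16)*(-27) = 16*(-27) = -432)
(Q(-186) + 19*(16 + 57))/(Y + 44633) = (-186*(1 + 2*(-186)) + 19*(16 + 57))/(-432 + 44633) = (-186*(1 - 372) + 19*73)/44201 = (-186*(-371) + 1387)*(1/44201) = (69006 + 1387)*(1/44201) = 70393*(1/44201) = 70393/44201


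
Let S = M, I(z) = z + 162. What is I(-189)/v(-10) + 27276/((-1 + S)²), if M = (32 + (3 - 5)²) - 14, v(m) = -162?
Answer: 18233/294 ≈ 62.017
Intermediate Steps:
I(z) = 162 + z
M = 22 (M = (32 + (-2)²) - 14 = (32 + 4) - 14 = 36 - 14 = 22)
S = 22
I(-189)/v(-10) + 27276/((-1 + S)²) = (162 - 189)/(-162) + 27276/((-1 + 22)²) = -27*(-1/162) + 27276/(21²) = ⅙ + 27276/441 = ⅙ + 27276*(1/441) = ⅙ + 9092/147 = 18233/294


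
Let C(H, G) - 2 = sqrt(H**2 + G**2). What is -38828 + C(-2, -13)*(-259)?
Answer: -39346 - 259*sqrt(173) ≈ -42753.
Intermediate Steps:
C(H, G) = 2 + sqrt(G**2 + H**2) (C(H, G) = 2 + sqrt(H**2 + G**2) = 2 + sqrt(G**2 + H**2))
-38828 + C(-2, -13)*(-259) = -38828 + (2 + sqrt((-13)**2 + (-2)**2))*(-259) = -38828 + (2 + sqrt(169 + 4))*(-259) = -38828 + (2 + sqrt(173))*(-259) = -38828 + (-518 - 259*sqrt(173)) = -39346 - 259*sqrt(173)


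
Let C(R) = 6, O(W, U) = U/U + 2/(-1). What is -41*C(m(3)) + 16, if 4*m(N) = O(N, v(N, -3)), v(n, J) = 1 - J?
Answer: -230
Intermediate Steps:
O(W, U) = -1 (O(W, U) = 1 + 2*(-1) = 1 - 2 = -1)
m(N) = -¼ (m(N) = (¼)*(-1) = -¼)
-41*C(m(3)) + 16 = -41*6 + 16 = -246 + 16 = -230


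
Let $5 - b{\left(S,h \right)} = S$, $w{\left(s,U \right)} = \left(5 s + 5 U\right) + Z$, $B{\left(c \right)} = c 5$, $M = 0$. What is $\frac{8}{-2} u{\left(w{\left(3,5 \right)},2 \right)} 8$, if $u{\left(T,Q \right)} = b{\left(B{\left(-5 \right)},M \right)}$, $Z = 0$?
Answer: $-960$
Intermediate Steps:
$B{\left(c \right)} = 5 c$
$w{\left(s,U \right)} = 5 U + 5 s$ ($w{\left(s,U \right)} = \left(5 s + 5 U\right) + 0 = \left(5 U + 5 s\right) + 0 = 5 U + 5 s$)
$b{\left(S,h \right)} = 5 - S$
$u{\left(T,Q \right)} = 30$ ($u{\left(T,Q \right)} = 5 - 5 \left(-5\right) = 5 - -25 = 5 + 25 = 30$)
$\frac{8}{-2} u{\left(w{\left(3,5 \right)},2 \right)} 8 = \frac{8}{-2} \cdot 30 \cdot 8 = 8 \left(- \frac{1}{2}\right) 30 \cdot 8 = \left(-4\right) 30 \cdot 8 = \left(-120\right) 8 = -960$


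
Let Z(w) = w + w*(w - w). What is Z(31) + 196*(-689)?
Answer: -135013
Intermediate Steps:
Z(w) = w (Z(w) = w + w*0 = w + 0 = w)
Z(31) + 196*(-689) = 31 + 196*(-689) = 31 - 135044 = -135013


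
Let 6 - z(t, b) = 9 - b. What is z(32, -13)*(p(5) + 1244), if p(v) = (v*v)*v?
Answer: -21904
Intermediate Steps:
z(t, b) = -3 + b (z(t, b) = 6 - (9 - b) = 6 + (-9 + b) = -3 + b)
p(v) = v**3 (p(v) = v**2*v = v**3)
z(32, -13)*(p(5) + 1244) = (-3 - 13)*(5**3 + 1244) = -16*(125 + 1244) = -16*1369 = -21904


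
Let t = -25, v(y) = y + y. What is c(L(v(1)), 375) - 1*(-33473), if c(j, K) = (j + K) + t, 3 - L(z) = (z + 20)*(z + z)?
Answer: 33738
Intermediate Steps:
v(y) = 2*y
L(z) = 3 - 2*z*(20 + z) (L(z) = 3 - (z + 20)*(z + z) = 3 - (20 + z)*2*z = 3 - 2*z*(20 + z))
c(j, K) = -25 + K + j (c(j, K) = (j + K) - 25 = (K + j) - 25 = -25 + K + j)
c(L(v(1)), 375) - 1*(-33473) = (-25 + 375 + (3 - 80 - 2*(2*1)**2)) - 1*(-33473) = (-25 + 375 + (3 - 40*2 - 2*2**2)) + 33473 = (-25 + 375 + (3 - 80 - 2*4)) + 33473 = (-25 + 375 + (3 - 80 - 8)) + 33473 = (-25 + 375 - 85) + 33473 = 265 + 33473 = 33738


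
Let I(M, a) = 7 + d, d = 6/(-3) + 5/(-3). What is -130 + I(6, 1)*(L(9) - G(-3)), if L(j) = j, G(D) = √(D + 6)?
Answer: -100 - 10*√3/3 ≈ -105.77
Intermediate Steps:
G(D) = √(6 + D)
d = -11/3 (d = 6*(-⅓) + 5*(-⅓) = -2 - 5/3 = -11/3 ≈ -3.6667)
I(M, a) = 10/3 (I(M, a) = 7 - 11/3 = 10/3)
-130 + I(6, 1)*(L(9) - G(-3)) = -130 + 10*(9 - √(6 - 3))/3 = -130 + 10*(9 - √3)/3 = -130 + (30 - 10*√3/3) = -100 - 10*√3/3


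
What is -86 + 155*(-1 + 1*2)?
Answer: 69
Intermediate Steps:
-86 + 155*(-1 + 1*2) = -86 + 155*(-1 + 2) = -86 + 155*1 = -86 + 155 = 69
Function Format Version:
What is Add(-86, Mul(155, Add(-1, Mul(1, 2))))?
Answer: 69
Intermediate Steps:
Add(-86, Mul(155, Add(-1, Mul(1, 2)))) = Add(-86, Mul(155, Add(-1, 2))) = Add(-86, Mul(155, 1)) = Add(-86, 155) = 69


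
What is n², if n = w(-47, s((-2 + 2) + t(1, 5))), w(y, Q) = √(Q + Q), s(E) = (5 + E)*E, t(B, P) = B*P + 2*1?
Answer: 168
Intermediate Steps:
t(B, P) = 2 + B*P (t(B, P) = B*P + 2 = 2 + B*P)
s(E) = E*(5 + E)
w(y, Q) = √2*√Q (w(y, Q) = √(2*Q) = √2*√Q)
n = 2*√42 (n = √2*√(((-2 + 2) + (2 + 1*5))*(5 + ((-2 + 2) + (2 + 1*5)))) = √2*√((0 + (2 + 5))*(5 + (0 + (2 + 5)))) = √2*√((0 + 7)*(5 + (0 + 7))) = √2*√(7*(5 + 7)) = √2*√(7*12) = √2*√84 = √2*(2*√21) = 2*√42 ≈ 12.961)
n² = (2*√42)² = 168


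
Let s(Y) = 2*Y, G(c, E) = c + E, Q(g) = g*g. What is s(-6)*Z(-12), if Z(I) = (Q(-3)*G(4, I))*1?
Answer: 864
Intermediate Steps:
Q(g) = g²
G(c, E) = E + c
Z(I) = 36 + 9*I (Z(I) = ((-3)²*(I + 4))*1 = (9*(4 + I))*1 = (36 + 9*I)*1 = 36 + 9*I)
s(-6)*Z(-12) = (2*(-6))*(36 + 9*(-12)) = -12*(36 - 108) = -12*(-72) = 864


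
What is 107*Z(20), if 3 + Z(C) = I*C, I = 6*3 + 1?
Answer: 40339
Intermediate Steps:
I = 19 (I = 18 + 1 = 19)
Z(C) = -3 + 19*C
107*Z(20) = 107*(-3 + 19*20) = 107*(-3 + 380) = 107*377 = 40339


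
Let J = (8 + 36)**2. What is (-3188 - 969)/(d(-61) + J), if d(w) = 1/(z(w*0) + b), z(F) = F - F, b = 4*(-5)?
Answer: -83140/38719 ≈ -2.1473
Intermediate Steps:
J = 1936 (J = 44**2 = 1936)
b = -20
z(F) = 0
d(w) = -1/20 (d(w) = 1/(0 - 20) = 1/(-20) = -1/20)
(-3188 - 969)/(d(-61) + J) = (-3188 - 969)/(-1/20 + 1936) = -4157/38719/20 = -4157*20/38719 = -83140/38719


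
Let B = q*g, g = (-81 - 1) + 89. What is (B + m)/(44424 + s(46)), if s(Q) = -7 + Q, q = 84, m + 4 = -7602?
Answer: -7018/44463 ≈ -0.15784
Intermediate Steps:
m = -7606 (m = -4 - 7602 = -7606)
g = 7 (g = -82 + 89 = 7)
B = 588 (B = 84*7 = 588)
(B + m)/(44424 + s(46)) = (588 - 7606)/(44424 + (-7 + 46)) = -7018/(44424 + 39) = -7018/44463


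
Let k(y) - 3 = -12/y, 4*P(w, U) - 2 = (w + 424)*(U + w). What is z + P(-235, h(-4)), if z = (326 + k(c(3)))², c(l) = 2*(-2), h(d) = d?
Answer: 395727/4 ≈ 98932.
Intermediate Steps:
c(l) = -4
P(w, U) = ½ + (424 + w)*(U + w)/4 (P(w, U) = ½ + ((w + 424)*(U + w))/4 = ½ + ((424 + w)*(U + w))/4 = ½ + (424 + w)*(U + w)/4)
k(y) = 3 - 12/y
z = 110224 (z = (326 + (3 - 12/(-4)))² = (326 + (3 - 12*(-¼)))² = (326 + (3 + 3))² = (326 + 6)² = 332² = 110224)
z + P(-235, h(-4)) = 110224 + (½ + 106*(-4) + 106*(-235) + (¼)*(-235)² + (¼)*(-4)*(-235)) = 110224 + (½ - 424 - 24910 + (¼)*55225 + 235) = 110224 + (½ - 424 - 24910 + 55225/4 + 235) = 110224 - 45169/4 = 395727/4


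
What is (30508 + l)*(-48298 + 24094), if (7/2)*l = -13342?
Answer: -646149984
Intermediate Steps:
l = -3812 (l = (2/7)*(-13342) = -3812)
(30508 + l)*(-48298 + 24094) = (30508 - 3812)*(-48298 + 24094) = 26696*(-24204) = -646149984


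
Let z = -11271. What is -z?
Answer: 11271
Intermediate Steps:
-z = -1*(-11271) = 11271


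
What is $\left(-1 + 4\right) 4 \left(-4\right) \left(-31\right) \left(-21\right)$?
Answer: $-31248$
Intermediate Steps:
$\left(-1 + 4\right) 4 \left(-4\right) \left(-31\right) \left(-21\right) = 3 \left(-16\right) \left(-31\right) \left(-21\right) = \left(-48\right) \left(-31\right) \left(-21\right) = 1488 \left(-21\right) = -31248$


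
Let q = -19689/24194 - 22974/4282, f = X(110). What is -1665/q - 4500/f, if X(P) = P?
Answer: 89408154040/391197433 ≈ 228.55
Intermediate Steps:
f = 110
q = -320070627/51799354 (q = -19689*1/24194 - 22974*1/4282 = -19689/24194 - 11487/2141 = -320070627/51799354 ≈ -6.1790)
-1665/q - 4500/f = -1665/(-320070627/51799354) - 4500/110 = -1665*(-51799354/320070627) - 4500*1/110 = 9582880490/35563403 - 450/11 = 89408154040/391197433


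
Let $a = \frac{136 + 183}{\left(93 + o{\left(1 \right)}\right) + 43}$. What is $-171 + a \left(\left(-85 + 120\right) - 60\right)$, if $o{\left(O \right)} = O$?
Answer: $- \frac{31402}{137} \approx -229.21$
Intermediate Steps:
$a = \frac{319}{137}$ ($a = \frac{136 + 183}{\left(93 + 1\right) + 43} = \frac{319}{94 + 43} = \frac{319}{137} \approx 2.3285$)
$-171 + a \left(\left(-85 + 120\right) - 60\right) = -171 + \frac{319 \left(\left(-85 + 120\right) - 60\right)}{137} = -171 + \frac{319 \left(35 - 60\right)}{137} = -171 + \frac{319}{137} \left(-25\right) = -171 - \frac{7975}{137} = - \frac{31402}{137}$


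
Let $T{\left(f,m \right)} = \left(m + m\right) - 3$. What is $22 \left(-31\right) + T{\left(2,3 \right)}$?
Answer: $-679$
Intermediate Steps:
$T{\left(f,m \right)} = -3 + 2 m$ ($T{\left(f,m \right)} = 2 m - 3 = -3 + 2 m$)
$22 \left(-31\right) + T{\left(2,3 \right)} = 22 \left(-31\right) + \left(-3 + 2 \cdot 3\right) = -682 + \left(-3 + 6\right) = -682 + 3 = -679$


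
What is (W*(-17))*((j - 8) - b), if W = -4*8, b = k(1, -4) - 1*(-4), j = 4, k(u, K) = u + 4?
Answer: -7072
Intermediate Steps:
k(u, K) = 4 + u
b = 9 (b = (4 + 1) - 1*(-4) = 5 + 4 = 9)
W = -32
(W*(-17))*((j - 8) - b) = (-32*(-17))*((4 - 8) - 1*9) = 544*(-4 - 9) = 544*(-13) = -7072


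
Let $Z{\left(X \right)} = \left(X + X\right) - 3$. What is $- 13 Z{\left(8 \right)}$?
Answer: $-169$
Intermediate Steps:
$Z{\left(X \right)} = -3 + 2 X$ ($Z{\left(X \right)} = 2 X - 3 = -3 + 2 X$)
$- 13 Z{\left(8 \right)} = - 13 \left(-3 + 2 \cdot 8\right) = - 13 \left(-3 + 16\right) = \left(-13\right) 13 = -169$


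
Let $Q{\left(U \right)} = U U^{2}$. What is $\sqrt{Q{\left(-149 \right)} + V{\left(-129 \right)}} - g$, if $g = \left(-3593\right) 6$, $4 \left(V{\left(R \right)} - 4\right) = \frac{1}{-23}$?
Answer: $21558 + \frac{3 i \sqrt{777734627}}{46} \approx 21558.0 + 1818.8 i$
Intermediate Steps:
$V{\left(R \right)} = \frac{367}{92}$ ($V{\left(R \right)} = 4 + \frac{1}{4 \left(-23\right)} = 4 + \frac{1}{4} \left(- \frac{1}{23}\right) = 4 - \frac{1}{92} = \frac{367}{92}$)
$Q{\left(U \right)} = U^{3}$
$g = -21558$
$\sqrt{Q{\left(-149 \right)} + V{\left(-129 \right)}} - g = \sqrt{\left(-149\right)^{3} + \frac{367}{92}} - -21558 = \sqrt{-3307949 + \frac{367}{92}} + 21558 = \sqrt{- \frac{304330941}{92}} + 21558 = \frac{3 i \sqrt{777734627}}{46} + 21558 = 21558 + \frac{3 i \sqrt{777734627}}{46}$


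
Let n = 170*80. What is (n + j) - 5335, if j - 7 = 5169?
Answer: 13441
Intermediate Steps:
j = 5176 (j = 7 + 5169 = 5176)
n = 13600
(n + j) - 5335 = (13600 + 5176) - 5335 = 18776 - 5335 = 13441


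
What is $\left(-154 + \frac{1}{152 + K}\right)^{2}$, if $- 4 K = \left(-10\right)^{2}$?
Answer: $\frac{382476249}{16129} \approx 23714.0$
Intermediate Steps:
$K = -25$ ($K = - \frac{\left(-10\right)^{2}}{4} = \left(- \frac{1}{4}\right) 100 = -25$)
$\left(-154 + \frac{1}{152 + K}\right)^{2} = \left(-154 + \frac{1}{152 - 25}\right)^{2} = \left(-154 + \frac{1}{127}\right)^{2} = \left(- \frac{19557}{127}\right)^{2} = \frac{382476249}{16129}$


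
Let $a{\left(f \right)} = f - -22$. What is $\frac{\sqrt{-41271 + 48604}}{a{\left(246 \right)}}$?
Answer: $\frac{\sqrt{7333}}{268} \approx 0.31953$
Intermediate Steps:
$a{\left(f \right)} = 22 + f$ ($a{\left(f \right)} = f + 22 = 22 + f$)
$\frac{\sqrt{-41271 + 48604}}{a{\left(246 \right)}} = \frac{\sqrt{-41271 + 48604}}{22 + 246} = \frac{\sqrt{7333}}{268}$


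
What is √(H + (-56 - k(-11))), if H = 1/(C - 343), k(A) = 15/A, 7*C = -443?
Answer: I*√1485399949/5214 ≈ 7.3918*I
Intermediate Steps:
C = -443/7 (C = (⅐)*(-443) = -443/7 ≈ -63.286)
H = -7/2844 (H = 1/(-443/7 - 343) = 1/(-2844/7) = -7/2844 ≈ -0.0024613)
√(H + (-56 - k(-11))) = √(-7/2844 + (-56 - 15/(-11))) = √(-7/2844 + (-56 - 15*(-1)/11)) = √(-7/2844 + (-56 - 1*(-15/11))) = √(-7/2844 + (-56 + 15/11)) = √(-7/2844 - 601/11) = √(-1709321/31284) = I*√1485399949/5214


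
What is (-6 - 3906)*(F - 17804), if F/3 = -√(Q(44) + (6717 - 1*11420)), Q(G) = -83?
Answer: 69649248 + 11736*I*√4786 ≈ 6.9649e+7 + 8.1191e+5*I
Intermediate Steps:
F = -3*I*√4786 (F = 3*(-√(-83 + (6717 - 1*11420))) = 3*(-√(-83 + (6717 - 11420))) = 3*(-√(-83 - 4703)) = 3*(-√(-4786)) = 3*(-I*√4786) = -3*I*√4786 ≈ -207.54*I)
(-6 - 3906)*(F - 17804) = (-6 - 3906)*(-3*I*√4786 - 17804) = -3912*(-17804 - 3*I*√4786) = 69649248 + 11736*I*√4786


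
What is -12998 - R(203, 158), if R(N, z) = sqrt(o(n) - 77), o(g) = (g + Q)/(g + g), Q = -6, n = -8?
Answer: -12998 - I*sqrt(1218)/4 ≈ -12998.0 - 8.725*I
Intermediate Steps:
o(g) = (-6 + g)/(2*g) (o(g) = (g - 6)/(g + g) = (-6 + g)/((2*g)) = (-6 + g)*(1/(2*g)) = (-6 + g)/(2*g))
R(N, z) = I*sqrt(1218)/4 (R(N, z) = sqrt((1/2)*(-6 - 8)/(-8) - 77) = sqrt((1/2)*(-1/8)*(-14) - 77) = sqrt(7/8 - 77) = sqrt(-609/8) = I*sqrt(1218)/4)
-12998 - R(203, 158) = -12998 - I*sqrt(1218)/4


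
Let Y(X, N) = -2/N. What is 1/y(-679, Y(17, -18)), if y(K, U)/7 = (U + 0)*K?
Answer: -9/4753 ≈ -0.0018935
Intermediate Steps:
y(K, U) = 7*K*U (y(K, U) = 7*((U + 0)*K) = 7*(U*K) = 7*(K*U) = 7*K*U)
1/y(-679, Y(17, -18)) = 1/(7*(-679)*(-2/(-18))) = 1/(7*(-679)*(-2*(-1/18))) = 1/(7*(-679)*(⅑)) = 1/(-4753/9) = -9/4753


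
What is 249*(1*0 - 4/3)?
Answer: -332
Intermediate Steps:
249*(1*0 - 4/3) = 249*(0 - 4*⅓) = 249*(0 - 4/3) = 249*(-4/3) = -332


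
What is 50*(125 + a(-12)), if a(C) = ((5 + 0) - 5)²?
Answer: 6250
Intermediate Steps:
a(C) = 0 (a(C) = (5 - 5)² = 0² = 0)
50*(125 + a(-12)) = 50*(125 + 0) = 50*125 = 6250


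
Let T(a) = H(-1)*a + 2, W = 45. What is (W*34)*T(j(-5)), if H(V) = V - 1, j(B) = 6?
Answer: -15300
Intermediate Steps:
H(V) = -1 + V
T(a) = 2 - 2*a (T(a) = (-1 - 1)*a + 2 = -2*a + 2 = 2 - 2*a)
(W*34)*T(j(-5)) = (45*34)*(2 - 2*6) = 1530*(2 - 12) = 1530*(-10) = -15300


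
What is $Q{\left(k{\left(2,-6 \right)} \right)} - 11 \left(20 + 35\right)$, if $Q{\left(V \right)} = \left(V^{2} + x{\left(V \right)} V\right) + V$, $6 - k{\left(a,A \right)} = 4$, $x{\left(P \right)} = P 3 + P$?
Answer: $-583$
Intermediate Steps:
$x{\left(P \right)} = 4 P$ ($x{\left(P \right)} = 3 P + P = 4 P$)
$k{\left(a,A \right)} = 2$ ($k{\left(a,A \right)} = 6 - 4 = 2$)
$Q{\left(V \right)} = V + 5 V^{2}$ ($Q{\left(V \right)} = \left(V^{2} + 4 V V\right) + V = \left(V^{2} + 4 V^{2}\right) + V = 5 V^{2} + V = V + 5 V^{2}$)
$Q{\left(k{\left(2,-6 \right)} \right)} - 11 \left(20 + 35\right) = 2 \left(1 + 5 \cdot 2\right) - 11 \left(20 + 35\right) = 2 \left(1 + 10\right) - 605 = 2 \cdot 11 - 605 = 22 - 605 = -583$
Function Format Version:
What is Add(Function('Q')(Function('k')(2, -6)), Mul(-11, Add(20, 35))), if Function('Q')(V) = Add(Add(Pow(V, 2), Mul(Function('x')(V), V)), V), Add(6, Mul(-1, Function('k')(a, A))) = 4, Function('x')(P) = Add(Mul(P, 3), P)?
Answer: -583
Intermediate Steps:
Function('x')(P) = Mul(4, P) (Function('x')(P) = Add(Mul(3, P), P) = Mul(4, P))
Function('k')(a, A) = 2 (Function('k')(a, A) = Add(6, Mul(-1, 4)) = Add(6, -4) = 2)
Function('Q')(V) = Add(V, Mul(5, Pow(V, 2))) (Function('Q')(V) = Add(Add(Pow(V, 2), Mul(Mul(4, V), V)), V) = Add(Add(Pow(V, 2), Mul(4, Pow(V, 2))), V) = Add(Mul(5, Pow(V, 2)), V) = Add(V, Mul(5, Pow(V, 2))))
Add(Function('Q')(Function('k')(2, -6)), Mul(-11, Add(20, 35))) = Add(Mul(2, Add(1, Mul(5, 2))), Mul(-11, Add(20, 35))) = Add(Mul(2, Add(1, 10)), Mul(-11, 55)) = Add(Mul(2, 11), -605) = Add(22, -605) = -583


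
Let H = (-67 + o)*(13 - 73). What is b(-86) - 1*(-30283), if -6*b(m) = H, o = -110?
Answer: 28513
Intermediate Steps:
H = 10620 (H = (-67 - 110)*(13 - 73) = -177*(-60) = 10620)
b(m) = -1770 (b(m) = -1/6*10620 = -1770)
b(-86) - 1*(-30283) = -1770 - 1*(-30283) = -1770 + 30283 = 28513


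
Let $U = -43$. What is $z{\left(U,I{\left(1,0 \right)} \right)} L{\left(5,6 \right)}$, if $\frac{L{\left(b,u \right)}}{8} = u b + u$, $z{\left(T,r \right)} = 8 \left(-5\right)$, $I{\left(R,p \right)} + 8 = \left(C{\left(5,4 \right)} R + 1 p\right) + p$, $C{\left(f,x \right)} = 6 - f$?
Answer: $-11520$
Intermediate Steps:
$I{\left(R,p \right)} = -8 + R + 2 p$ ($I{\left(R,p \right)} = -8 + \left(\left(\left(6 - 5\right) R + 1 p\right) + p\right) = -8 + \left(\left(\left(6 - 5\right) R + p\right) + p\right) = -8 + \left(\left(1 R + p\right) + p\right) = -8 + \left(\left(R + p\right) + p\right) = -8 + \left(R + 2 p\right) = -8 + R + 2 p$)
$z{\left(T,r \right)} = -40$
$L{\left(b,u \right)} = 8 u + 8 b u$ ($L{\left(b,u \right)} = 8 \left(u b + u\right) = 8 \left(b u + u\right) = 8 \left(u + b u\right) = 8 u + 8 b u$)
$z{\left(U,I{\left(1,0 \right)} \right)} L{\left(5,6 \right)} = - 40 \cdot 8 \cdot 6 \left(1 + 5\right) = - 40 \cdot 8 \cdot 6 \cdot 6 = \left(-40\right) 288 = -11520$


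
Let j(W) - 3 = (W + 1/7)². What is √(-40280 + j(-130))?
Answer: 2*I*√286823/7 ≈ 153.02*I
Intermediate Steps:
j(W) = 3 + (⅐ + W)² (j(W) = 3 + (W + 1/7)² = 3 + (W + ⅐)² = 3 + (⅐ + W)²)
√(-40280 + j(-130)) = √(-40280 + (3 + (1 + 7*(-130))²/49)) = √(-40280 + (3 + (1 - 910)²/49)) = √(-40280 + (3 + (1/49)*(-909)²)) = √(-40280 + (3 + (1/49)*826281)) = √(-40280 + (3 + 826281/49)) = √(-40280 + 826428/49) = √(-1147292/49) = 2*I*√286823/7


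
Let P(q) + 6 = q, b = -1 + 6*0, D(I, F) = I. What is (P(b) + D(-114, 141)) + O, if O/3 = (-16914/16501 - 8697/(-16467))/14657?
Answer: -160632832783174/1327542956773 ≈ -121.00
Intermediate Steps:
O = -135013641/1327542956773 (O = 3*((-16914/16501 - 8697/(-16467))/14657) = 3*((-16914*1/16501 - 8697*(-1/16467))*(1/14657)) = 3*((-16914/16501 + 2899/5489)*(1/14657)) = 3*(-45004547/90573989*1/14657) = 3*(-45004547/1327542956773) = -135013641/1327542956773 ≈ -0.00010170)
b = -1 (b = -1 + 0 = -1)
P(q) = -6 + q
(P(b) + D(-114, 141)) + O = ((-6 - 1) - 114) - 135013641/1327542956773 = (-7 - 114) - 135013641/1327542956773 = -121 - 135013641/1327542956773 = -160632832783174/1327542956773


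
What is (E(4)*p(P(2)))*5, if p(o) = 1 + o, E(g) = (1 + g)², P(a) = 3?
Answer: 500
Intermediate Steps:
(E(4)*p(P(2)))*5 = ((1 + 4)²*(1 + 3))*5 = (5²*4)*5 = (25*4)*5 = 100*5 = 500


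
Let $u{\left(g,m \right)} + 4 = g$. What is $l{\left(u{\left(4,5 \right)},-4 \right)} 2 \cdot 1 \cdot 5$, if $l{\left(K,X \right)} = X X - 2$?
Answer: $140$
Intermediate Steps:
$u{\left(g,m \right)} = -4 + g$
$l{\left(K,X \right)} = -2 + X^{2}$ ($l{\left(K,X \right)} = X^{2} - 2 = -2 + X^{2}$)
$l{\left(u{\left(4,5 \right)},-4 \right)} 2 \cdot 1 \cdot 5 = \left(-2 + \left(-4\right)^{2}\right) 2 \cdot 1 \cdot 5 = \left(-2 + 16\right) 2 \cdot 5 = 14 \cdot 10 = 140$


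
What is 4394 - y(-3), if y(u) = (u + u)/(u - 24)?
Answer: 39544/9 ≈ 4393.8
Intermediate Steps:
y(u) = 2*u/(-24 + u) (y(u) = (2*u)/(-24 + u) = 2*u/(-24 + u))
4394 - y(-3) = 4394 - 2*(-3)/(-24 - 3) = 4394 - 2*(-3)/(-27) = 4394 - 2*(-3)*(-1)/27 = 4394 - 1*2/9 = 4394 - 2/9 = 39544/9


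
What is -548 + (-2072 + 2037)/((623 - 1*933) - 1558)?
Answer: -1023629/1868 ≈ -547.98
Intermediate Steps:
-548 + (-2072 + 2037)/((623 - 1*933) - 1558) = -548 - 35/((623 - 933) - 1558) = -548 - 35/(-310 - 1558) = -548 - 35/(-1868) = -548 - 35*(-1/1868) = -548 + 35/1868 = -1023629/1868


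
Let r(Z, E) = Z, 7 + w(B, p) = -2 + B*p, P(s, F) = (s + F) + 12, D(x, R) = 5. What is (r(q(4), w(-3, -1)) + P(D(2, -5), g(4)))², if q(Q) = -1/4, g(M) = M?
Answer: 6889/16 ≈ 430.56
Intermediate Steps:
P(s, F) = 12 + F + s (P(s, F) = (F + s) + 12 = 12 + F + s)
q(Q) = -¼ (q(Q) = -1*¼ = -¼)
w(B, p) = -9 + B*p (w(B, p) = -7 + (-2 + B*p) = -9 + B*p)
(r(q(4), w(-3, -1)) + P(D(2, -5), g(4)))² = (-¼ + (12 + 4 + 5))² = (-¼ + 21)² = (83/4)² = 6889/16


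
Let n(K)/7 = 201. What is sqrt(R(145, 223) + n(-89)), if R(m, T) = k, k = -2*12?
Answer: sqrt(1383) ≈ 37.189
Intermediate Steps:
k = -24
R(m, T) = -24
n(K) = 1407 (n(K) = 7*201 = 1407)
sqrt(R(145, 223) + n(-89)) = sqrt(-24 + 1407) = sqrt(1383)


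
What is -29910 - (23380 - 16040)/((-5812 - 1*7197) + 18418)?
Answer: -161790530/5409 ≈ -29911.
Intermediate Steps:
-29910 - (23380 - 16040)/((-5812 - 1*7197) + 18418) = -29910 - 7340/((-5812 - 7197) + 18418) = -29910 - 7340/(-13009 + 18418) = -29910 - 7340/5409 = -161790530/5409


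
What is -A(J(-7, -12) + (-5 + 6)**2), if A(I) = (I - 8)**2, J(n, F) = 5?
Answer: -4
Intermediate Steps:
A(I) = (-8 + I)**2
-A(J(-7, -12) + (-5 + 6)**2) = -(-8 + (5 + (-5 + 6)**2))**2 = -(-8 + (5 + 1**2))**2 = -(-8 + (5 + 1))**2 = -(-8 + 6)**2 = -1*(-2)**2 = -1*4 = -4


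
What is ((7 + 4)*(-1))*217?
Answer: -2387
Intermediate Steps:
((7 + 4)*(-1))*217 = (11*(-1))*217 = -11*217 = -2387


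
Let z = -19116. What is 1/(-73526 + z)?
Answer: -1/92642 ≈ -1.0794e-5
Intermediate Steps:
1/(-73526 + z) = 1/(-73526 - 19116) = 1/(-92642) = -1/92642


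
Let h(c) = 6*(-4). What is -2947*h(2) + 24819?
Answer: 95547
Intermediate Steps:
h(c) = -24
-2947*h(2) + 24819 = -2947*(-24) + 24819 = 70728 + 24819 = 95547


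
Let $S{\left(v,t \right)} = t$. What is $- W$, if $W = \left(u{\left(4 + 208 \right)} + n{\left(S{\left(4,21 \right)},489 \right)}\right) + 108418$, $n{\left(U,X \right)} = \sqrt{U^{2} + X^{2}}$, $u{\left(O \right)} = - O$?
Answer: $-108206 - 3 \sqrt{26618} \approx -1.087 \cdot 10^{5}$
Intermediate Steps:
$W = 108206 + 3 \sqrt{26618}$ ($W = \left(- (4 + 208) + \sqrt{21^{2} + 489^{2}}\right) + 108418 = \left(\left(-1\right) 212 + \sqrt{441 + 239121}\right) + 108418 = \left(-212 + \sqrt{239562}\right) + 108418 = \left(-212 + 3 \sqrt{26618}\right) + 108418 = 108206 + 3 \sqrt{26618} \approx 1.087 \cdot 10^{5}$)
$- W = - (108206 + 3 \sqrt{26618}) = -108206 - 3 \sqrt{26618}$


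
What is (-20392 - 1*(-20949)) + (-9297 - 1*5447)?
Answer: -14187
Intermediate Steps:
(-20392 - 1*(-20949)) + (-9297 - 1*5447) = (-20392 + 20949) + (-9297 - 5447) = 557 - 14744 = -14187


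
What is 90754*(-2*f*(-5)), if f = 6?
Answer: 5445240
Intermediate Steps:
90754*(-2*f*(-5)) = 90754*(-2*6*(-5)) = 90754*(-12*(-5)) = 90754*60 = 5445240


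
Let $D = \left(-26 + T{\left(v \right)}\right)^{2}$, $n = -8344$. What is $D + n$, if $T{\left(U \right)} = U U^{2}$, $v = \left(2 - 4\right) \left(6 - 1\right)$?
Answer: $1044332$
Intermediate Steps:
$v = -10$ ($v = \left(-2\right) 5 = -10$)
$T{\left(U \right)} = U^{3}$
$D = 1052676$ ($D = \left(-26 + \left(-10\right)^{3}\right)^{2} = \left(-26 - 1000\right)^{2} = \left(-1026\right)^{2} = 1052676$)
$D + n = 1052676 - 8344 = 1044332$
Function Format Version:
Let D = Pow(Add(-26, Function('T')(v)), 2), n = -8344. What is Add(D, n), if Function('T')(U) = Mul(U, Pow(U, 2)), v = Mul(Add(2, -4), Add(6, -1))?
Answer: 1044332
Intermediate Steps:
v = -10 (v = Mul(-2, 5) = -10)
Function('T')(U) = Pow(U, 3)
D = 1052676 (D = Pow(Add(-26, Pow(-10, 3)), 2) = Pow(Add(-26, -1000), 2) = Pow(-1026, 2) = 1052676)
Add(D, n) = Add(1052676, -8344) = 1044332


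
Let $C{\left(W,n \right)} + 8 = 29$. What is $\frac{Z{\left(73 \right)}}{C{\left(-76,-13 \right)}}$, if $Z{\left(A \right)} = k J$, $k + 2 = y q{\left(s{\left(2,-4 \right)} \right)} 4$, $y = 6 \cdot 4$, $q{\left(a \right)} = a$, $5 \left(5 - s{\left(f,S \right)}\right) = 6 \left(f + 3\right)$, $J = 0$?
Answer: $0$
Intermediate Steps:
$C{\left(W,n \right)} = 21$ ($C{\left(W,n \right)} = -8 + 29 = 21$)
$s{\left(f,S \right)} = \frac{7}{5} - \frac{6 f}{5}$ ($s{\left(f,S \right)} = 5 - \frac{6 \left(f + 3\right)}{5} = 5 - \frac{6 \left(3 + f\right)}{5} = 5 - \frac{18 + 6 f}{5} = 5 - \left(\frac{18}{5} + \frac{6 f}{5}\right) = \frac{7}{5} - \frac{6 f}{5}$)
$y = 24$
$k = -98$ ($k = -2 + 24 \left(\frac{7}{5} - \frac{12}{5}\right) 4 = -2 + 24 \left(-1\right) 4 = -2 - 96 = -98$)
$Z{\left(A \right)} = 0$ ($Z{\left(A \right)} = \left(-98\right) 0 = 0$)
$\frac{Z{\left(73 \right)}}{C{\left(-76,-13 \right)}} = \frac{0}{21} = 0 \cdot \frac{1}{21} = 0$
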